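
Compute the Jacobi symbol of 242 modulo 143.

0

Reduce the numerator: 242 ≡ 99 (mod 143), so (242/143) = (99/143).
Both 99 ≡ 3 and 143 ≡ 3 (mod 4), so reciprocity gives (99/143) = -(143/99). Reduce: 143 ≡ 44 (mod 99). Now have -(44/99).
Factor out 2: 44 = 2^2·11. Since 99 ≡ 3 (mod 8), (2/99) = -1, and (2/99)^2 = +1. Now have -(11/99).
Both 11 ≡ 3 and 99 ≡ 3 (mod 4), so reciprocity gives (11/99) = -(99/11). Reduce: 99 ≡ 0 (mod 11). Now have (0/11).
The numerator is now 0 with denominator 11 > 1: the symbol is 0.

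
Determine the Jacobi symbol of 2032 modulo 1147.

-1

Reduce the numerator: 2032 ≡ 885 (mod 1147), so (2032 / 1147) = (885 / 1147).
885 ≡ 1 (mod 4), so quadratic reciprocity gives (885 / 1147) = (1147 / 885). Reduce: 1147 ≡ 262 (mod 885). Now have (262 / 885).
Factor out 2: 262 = 2·131. Since 885 ≡ 5 (mod 8), (2 / 885) = -1. Now have -(131 / 885).
885 ≡ 1 (mod 4), so quadratic reciprocity gives (131 / 885) = (885 / 131). Reduce: 885 ≡ 99 (mod 131). Now have -(99 / 131).
Both 99 ≡ 3 and 131 ≡ 3 (mod 4), so reciprocity gives (99 / 131) = -(131 / 99). Reduce: 131 ≡ 32 (mod 99). Now have (32 / 99).
Factor out 2: 32 = 2^5. Since 99 ≡ 3 (mod 8), (2 / 99) = -1, and (2 / 99)^5 = -1. Now have -(1 / 99).
(1 / 99) = 1. Collecting the sign factors: -1.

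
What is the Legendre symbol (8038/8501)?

Factor out 2: 8038 = 2·4019. Since 8501 ≡ 5 (mod 8), (2/8501) = -1. Now have -(4019/8501).
8501 ≡ 1 (mod 4), so quadratic reciprocity gives (4019/8501) = (8501/4019). Reduce: 8501 ≡ 463 (mod 4019). Now have -(463/4019).
Both 463 ≡ 3 and 4019 ≡ 3 (mod 4), so reciprocity gives (463/4019) = -(4019/463). Reduce: 4019 ≡ 315 (mod 463). Now have (315/463).
Both 315 ≡ 3 and 463 ≡ 3 (mod 4), so reciprocity gives (315/463) = -(463/315). Reduce: 463 ≡ 148 (mod 315). Now have -(148/315).
Factor out 2: 148 = 2^2·37. Since 315 ≡ 3 (mod 8), (2/315) = -1, and (2/315)^2 = +1. Now have -(37/315).
37 ≡ 1 (mod 4), so quadratic reciprocity gives (37/315) = (315/37). Reduce: 315 ≡ 19 (mod 37). Now have -(19/37).
37 ≡ 1 (mod 4), so quadratic reciprocity gives (19/37) = (37/19). Reduce: 37 ≡ 18 (mod 19). Now have -(18/19).
Factor out 2: 18 = 2·9. Since 19 ≡ 3 (mod 8), (2/19) = -1. Now have (9/19).
9 ≡ 1 (mod 4), so quadratic reciprocity gives (9/19) = (19/9). Reduce: 19 ≡ 1 (mod 9). Now have (1/9).
(1/9) = 1. Collecting the sign factors: 1.

1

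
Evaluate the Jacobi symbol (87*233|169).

1

By multiplicativity, (87·233|169) = (87|169)·(233|169).
First factor (87|169):
(87|169)
  = (169|87)    [QR: 169 ≡ 1 mod 4, sign kept]
  = (82|87)    [169 ≡ 82 mod 87]
  = (41|87)    [87 ≡ 7 mod 8 ⇒ (2|87) = +1]
  = (87|41)    [QR: 41 ≡ 1 mod 4, sign kept]
  = (5|41)    [87 ≡ 5 mod 41]
  = (41|5)    [QR: 5 ≡ 1 mod 4, sign kept]
  = (1|5)    [41 ≡ 1 mod 5]
  = 1    [(1|5) = 1]
Second factor (233|169):
(233|169)
  = (64|169)    [233 ≡ 64 mod 169]
  = (1|169)    [169 ≡ 1 mod 8 ⇒ (2|169)^6 = +1]
  = 1    [(1|169) = 1]
Product: (1)·(1) = 1.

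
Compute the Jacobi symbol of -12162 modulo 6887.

-1

(-12162 / 6887)
  = (1612 / 6887)    [-12162 ≡ 1612 mod 6887]
  = (403 / 6887)    [6887 ≡ 7 mod 8 ⇒ (2 / 6887)^2 = +1]
  = -(6887 / 403)    [QR: both ≡ 3 mod 4, sign flips]
  = -(36 / 403)    [6887 ≡ 36 mod 403]
  = -(9 / 403)    [403 ≡ 3 mod 8 ⇒ (2 / 403)^2 = +1]
  = -(403 / 9)    [QR: 9 ≡ 1 mod 4, sign kept]
  = -(7 / 9)    [403 ≡ 7 mod 9]
  = -(9 / 7)    [QR: 9 ≡ 1 mod 4, sign kept]
  = -(2 / 7)    [9 ≡ 2 mod 7]
  = -(1 / 7)    [7 ≡ 7 mod 8 ⇒ (2 / 7) = +1]
  = -1    [(1 / 7) = 1]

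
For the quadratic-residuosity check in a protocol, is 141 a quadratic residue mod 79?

Reduce the numerator: 141 ≡ 62 (mod 79), so (141/79) = (62/79).
Factor out 2: 62 = 2·31. Since 79 ≡ 7 (mod 8), (2/79) = +1. Now have (31/79).
Both 31 ≡ 3 and 79 ≡ 3 (mod 4), so reciprocity gives (31/79) = -(79/31). Reduce: 79 ≡ 17 (mod 31). Now have -(17/31).
17 ≡ 1 (mod 4), so quadratic reciprocity gives (17/31) = (31/17). Reduce: 31 ≡ 14 (mod 17). Now have -(14/17).
Factor out 2: 14 = 2·7. Since 17 ≡ 1 (mod 8), (2/17) = +1. Now have -(7/17).
17 ≡ 1 (mod 4), so quadratic reciprocity gives (7/17) = (17/7). Reduce: 17 ≡ 3 (mod 7). Now have -(3/7).
Both 3 ≡ 3 and 7 ≡ 3 (mod 4), so reciprocity gives (3/7) = -(7/3). Reduce: 7 ≡ 1 (mod 3). Now have (1/3).
(1/3) = 1. Collecting the sign factors: 1.
The Legendre symbol is 1, so x^2 ≡ 141 (mod 79) has solution.

yes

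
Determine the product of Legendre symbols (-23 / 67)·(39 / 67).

By multiplicativity, (-23·39 / 67) = (-23 / 67)·(39 / 67).
First factor (-23 / 67):
Reduce the numerator: -23 ≡ 44 (mod 67), so (-23 / 67) = (44 / 67).
Factor out 2: 44 = 2^2·11. Since 67 ≡ 3 (mod 8), (2 / 67) = -1, and (2 / 67)^2 = +1. Now have (11 / 67).
Both 11 ≡ 3 and 67 ≡ 3 (mod 4), so reciprocity gives (11 / 67) = -(67 / 11). Reduce: 67 ≡ 1 (mod 11). Now have -(1 / 11).
(1 / 11) = 1. Collecting the sign factors: -1.
Second factor (39 / 67):
Both 39 ≡ 3 and 67 ≡ 3 (mod 4), so reciprocity gives (39 / 67) = -(67 / 39). Reduce: 67 ≡ 28 (mod 39). Now have -(28 / 39).
Factor out 2: 28 = 2^2·7. Since 39 ≡ 7 (mod 8), (2 / 39) = +1, and (2 / 39)^2 = +1. Now have -(7 / 39).
Both 7 ≡ 3 and 39 ≡ 3 (mod 4), so reciprocity gives (7 / 39) = -(39 / 7). Reduce: 39 ≡ 4 (mod 7). Now have (4 / 7).
Factor out 2: 4 = 2^2. Since 7 ≡ 7 (mod 8), (2 / 7) = +1, and (2 / 7)^2 = +1. Now have (1 / 7).
(1 / 7) = 1. Collecting the sign factors: 1.
Product: (-1)·(1) = -1.

-1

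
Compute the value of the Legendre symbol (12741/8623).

(12741/8623)
  = (4118/8623)    [12741 ≡ 4118 mod 8623]
  = (2059/8623)    [8623 ≡ 7 mod 8 ⇒ (2/8623) = +1]
  = -(8623/2059)    [QR: both ≡ 3 mod 4, sign flips]
  = -(387/2059)    [8623 ≡ 387 mod 2059]
  = (2059/387)    [QR: both ≡ 3 mod 4, sign flips]
  = (124/387)    [2059 ≡ 124 mod 387]
  = (31/387)    [387 ≡ 3 mod 8 ⇒ (2/387)^2 = +1]
  = -(387/31)    [QR: both ≡ 3 mod 4, sign flips]
  = -(15/31)    [387 ≡ 15 mod 31]
  = (31/15)    [QR: both ≡ 3 mod 4, sign flips]
  = (1/15)    [31 ≡ 1 mod 15]
  = 1    [(1/15) = 1]

1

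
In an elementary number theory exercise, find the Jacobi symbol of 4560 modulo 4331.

(4560|4331)
  = (229|4331)    [4560 ≡ 229 mod 4331]
  = (4331|229)    [QR: 229 ≡ 1 mod 4, sign kept]
  = (209|229)    [4331 ≡ 209 mod 229]
  = (229|209)    [QR: 209 ≡ 1 mod 4, sign kept]
  = (20|209)    [229 ≡ 20 mod 209]
  = (5|209)    [209 ≡ 1 mod 8 ⇒ (2|209)^2 = +1]
  = (209|5)    [QR: 5 ≡ 1 mod 4, sign kept]
  = (4|5)    [209 ≡ 4 mod 5]
  = (1|5)    [5 ≡ 5 mod 8 ⇒ (2|5)^2 = +1]
  = 1    [(1|5) = 1]

1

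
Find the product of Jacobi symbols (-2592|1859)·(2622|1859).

1

By multiplicativity, (-2592·2622|1859) = (-2592|1859)·(2622|1859).
First factor (-2592|1859):
(-2592|1859)
  = (1126|1859)    [-2592 ≡ 1126 mod 1859]
  = -(563|1859)    [1859 ≡ 3 mod 8 ⇒ (2|1859) = -1]
  = (1859|563)    [QR: both ≡ 3 mod 4, sign flips]
  = (170|563)    [1859 ≡ 170 mod 563]
  = -(85|563)    [563 ≡ 3 mod 8 ⇒ (2|563) = -1]
  = -(563|85)    [QR: 85 ≡ 1 mod 4, sign kept]
  = -(53|85)    [563 ≡ 53 mod 85]
  = -(85|53)    [QR: 53 ≡ 1 mod 4, sign kept]
  = -(32|53)    [85 ≡ 32 mod 53]
  = (1|53)    [53 ≡ 5 mod 8 ⇒ (2|53)^5 = -1]
  = 1    [(1|53) = 1]
Second factor (2622|1859):
(2622|1859)
  = (763|1859)    [2622 ≡ 763 mod 1859]
  = -(1859|763)    [QR: both ≡ 3 mod 4, sign flips]
  = -(333|763)    [1859 ≡ 333 mod 763]
  = -(763|333)    [QR: 333 ≡ 1 mod 4, sign kept]
  = -(97|333)    [763 ≡ 97 mod 333]
  = -(333|97)    [QR: 97 ≡ 1 mod 4, sign kept]
  = -(42|97)    [333 ≡ 42 mod 97]
  = -(21|97)    [97 ≡ 1 mod 8 ⇒ (2|97) = +1]
  = -(97|21)    [QR: 21 ≡ 1 mod 4, sign kept]
  = -(13|21)    [97 ≡ 13 mod 21]
  = -(21|13)    [QR: 13 ≡ 1 mod 4, sign kept]
  = -(8|13)    [21 ≡ 8 mod 13]
  = (1|13)    [13 ≡ 5 mod 8 ⇒ (2|13)^3 = -1]
  = 1    [(1|13) = 1]
Product: (1)·(1) = 1.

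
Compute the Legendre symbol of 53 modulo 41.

(53/41)
  = (12/41)    [53 ≡ 12 mod 41]
  = (3/41)    [41 ≡ 1 mod 8 ⇒ (2/41)^2 = +1]
  = (41/3)    [QR: 41 ≡ 1 mod 4, sign kept]
  = (2/3)    [41 ≡ 2 mod 3]
  = -(1/3)    [3 ≡ 3 mod 8 ⇒ (2/3) = -1]
  = -1    [(1/3) = 1]

-1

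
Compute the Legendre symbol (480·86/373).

By multiplicativity, (480·86/373) = (480/373)·(86/373).
First factor (480/373):
(480/373)
  = (107/373)    [480 ≡ 107 mod 373]
  = (373/107)    [QR: 373 ≡ 1 mod 4, sign kept]
  = (52/107)    [373 ≡ 52 mod 107]
  = (13/107)    [107 ≡ 3 mod 8 ⇒ (2/107)^2 = +1]
  = (107/13)    [QR: 13 ≡ 1 mod 4, sign kept]
  = (3/13)    [107 ≡ 3 mod 13]
  = (13/3)    [QR: 13 ≡ 1 mod 4, sign kept]
  = (1/3)    [13 ≡ 1 mod 3]
  = 1    [(1/3) = 1]
Second factor (86/373):
(86/373)
  = -(43/373)    [373 ≡ 5 mod 8 ⇒ (2/373) = -1]
  = -(373/43)    [QR: 373 ≡ 1 mod 4, sign kept]
  = -(29/43)    [373 ≡ 29 mod 43]
  = -(43/29)    [QR: 29 ≡ 1 mod 4, sign kept]
  = -(14/29)    [43 ≡ 14 mod 29]
  = (7/29)    [29 ≡ 5 mod 8 ⇒ (2/29) = -1]
  = (29/7)    [QR: 29 ≡ 1 mod 4, sign kept]
  = (1/7)    [29 ≡ 1 mod 7]
  = 1    [(1/7) = 1]
Product: (1)·(1) = 1.

1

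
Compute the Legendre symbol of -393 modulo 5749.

Reduce the numerator: -393 ≡ 5356 (mod 5749), so (-393/5749) = (5356/5749).
Factor out 2: 5356 = 2^2·1339. Since 5749 ≡ 5 (mod 8), (2/5749) = -1, and (2/5749)^2 = +1. Now have (1339/5749).
5749 ≡ 1 (mod 4), so quadratic reciprocity gives (1339/5749) = (5749/1339). Reduce: 5749 ≡ 393 (mod 1339). Now have (393/1339).
393 ≡ 1 (mod 4), so quadratic reciprocity gives (393/1339) = (1339/393). Reduce: 1339 ≡ 160 (mod 393). Now have (160/393).
Factor out 2: 160 = 2^5·5. Since 393 ≡ 1 (mod 8), (2/393) = +1, and (2/393)^5 = +1. Now have (5/393).
5 ≡ 1 (mod 4), so quadratic reciprocity gives (5/393) = (393/5). Reduce: 393 ≡ 3 (mod 5). Now have (3/5).
5 ≡ 1 (mod 4), so quadratic reciprocity gives (3/5) = (5/3). Reduce: 5 ≡ 2 (mod 3). Now have (2/3).
Factor out 2: 2 = 2. Since 3 ≡ 3 (mod 8), (2/3) = -1. Now have -(1/3).
(1/3) = 1. Collecting the sign factors: -1.

-1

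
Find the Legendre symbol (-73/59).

1

Pull out -1: (-73/59) = (-1/59)·(73/59). Since 59 ≡ 3 (mod 4), (-1/59) = -1. Now have -(73/59).
Reduce the numerator: 73 ≡ 14 (mod 59), so (73/59) = (14/59).
Factor out 2: 14 = 2·7. Since 59 ≡ 3 (mod 8), (2/59) = -1. Now have (7/59).
Both 7 ≡ 3 and 59 ≡ 3 (mod 4), so reciprocity gives (7/59) = -(59/7). Reduce: 59 ≡ 3 (mod 7). Now have -(3/7).
Both 3 ≡ 3 and 7 ≡ 3 (mod 4), so reciprocity gives (3/7) = -(7/3). Reduce: 7 ≡ 1 (mod 3). Now have (1/3).
(1/3) = 1. Collecting the sign factors: 1.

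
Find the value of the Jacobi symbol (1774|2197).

(1774|2197)
  = -(887|2197)    [2197 ≡ 5 mod 8 ⇒ (2|2197) = -1]
  = -(2197|887)    [QR: 2197 ≡ 1 mod 4, sign kept]
  = -(423|887)    [2197 ≡ 423 mod 887]
  = (887|423)    [QR: both ≡ 3 mod 4, sign flips]
  = (41|423)    [887 ≡ 41 mod 423]
  = (423|41)    [QR: 41 ≡ 1 mod 4, sign kept]
  = (13|41)    [423 ≡ 13 mod 41]
  = (41|13)    [QR: 13 ≡ 1 mod 4, sign kept]
  = (2|13)    [41 ≡ 2 mod 13]
  = -(1|13)    [13 ≡ 5 mod 8 ⇒ (2|13) = -1]
  = -1    [(1|13) = 1]

-1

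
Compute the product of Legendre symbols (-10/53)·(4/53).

1

By multiplicativity, (-10·4/53) = (-10/53)·(4/53).
First factor (-10/53):
(-10/53)
  = (10/53)    [53 ≡ 1 mod 4 ⇒ (-1/53) = +1]
  = -(5/53)    [53 ≡ 5 mod 8 ⇒ (2/53) = -1]
  = -(53/5)    [QR: 5 ≡ 1 mod 4, sign kept]
  = -(3/5)    [53 ≡ 3 mod 5]
  = -(5/3)    [QR: 5 ≡ 1 mod 4, sign kept]
  = -(2/3)    [5 ≡ 2 mod 3]
  = (1/3)    [3 ≡ 3 mod 8 ⇒ (2/3) = -1]
  = 1    [(1/3) = 1]
Second factor (4/53):
(4/53)
  = (1/53)    [53 ≡ 5 mod 8 ⇒ (2/53)^2 = +1]
  = 1    [(1/53) = 1]
Product: (1)·(1) = 1.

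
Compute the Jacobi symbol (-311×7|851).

By multiplicativity, (-311·7|851) = (-311|851)·(7|851).
First factor (-311|851):
(-311|851)
  = (540|851)    [-311 ≡ 540 mod 851]
  = (135|851)    [851 ≡ 3 mod 8 ⇒ (2|851)^2 = +1]
  = -(851|135)    [QR: both ≡ 3 mod 4, sign flips]
  = -(41|135)    [851 ≡ 41 mod 135]
  = -(135|41)    [QR: 41 ≡ 1 mod 4, sign kept]
  = -(12|41)    [135 ≡ 12 mod 41]
  = -(3|41)    [41 ≡ 1 mod 8 ⇒ (2|41)^2 = +1]
  = -(41|3)    [QR: 41 ≡ 1 mod 4, sign kept]
  = -(2|3)    [41 ≡ 2 mod 3]
  = (1|3)    [3 ≡ 3 mod 8 ⇒ (2|3) = -1]
  = 1    [(1|3) = 1]
Second factor (7|851):
(7|851)
  = -(851|7)    [QR: both ≡ 3 mod 4, sign flips]
  = -(4|7)    [851 ≡ 4 mod 7]
  = -(1|7)    [7 ≡ 7 mod 8 ⇒ (2|7)^2 = +1]
  = -1    [(1|7) = 1]
Product: (1)·(-1) = -1.

-1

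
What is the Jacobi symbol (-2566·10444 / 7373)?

1

By multiplicativity, (-2566·10444 / 7373) = (-2566 / 7373)·(10444 / 7373).
First factor (-2566 / 7373):
(-2566 / 7373)
  = (4807 / 7373)    [-2566 ≡ 4807 mod 7373]
  = (7373 / 4807)    [QR: 7373 ≡ 1 mod 4, sign kept]
  = (2566 / 4807)    [7373 ≡ 2566 mod 4807]
  = (1283 / 4807)    [4807 ≡ 7 mod 8 ⇒ (2 / 4807) = +1]
  = -(4807 / 1283)    [QR: both ≡ 3 mod 4, sign flips]
  = -(958 / 1283)    [4807 ≡ 958 mod 1283]
  = (479 / 1283)    [1283 ≡ 3 mod 8 ⇒ (2 / 1283) = -1]
  = -(1283 / 479)    [QR: both ≡ 3 mod 4, sign flips]
  = -(325 / 479)    [1283 ≡ 325 mod 479]
  = -(479 / 325)    [QR: 325 ≡ 1 mod 4, sign kept]
  = -(154 / 325)    [479 ≡ 154 mod 325]
  = (77 / 325)    [325 ≡ 5 mod 8 ⇒ (2 / 325) = -1]
  = (325 / 77)    [QR: 77 ≡ 1 mod 4, sign kept]
  = (17 / 77)    [325 ≡ 17 mod 77]
  = (77 / 17)    [QR: 17 ≡ 1 mod 4, sign kept]
  = (9 / 17)    [77 ≡ 9 mod 17]
  = (17 / 9)    [QR: 9 ≡ 1 mod 4, sign kept]
  = (8 / 9)    [17 ≡ 8 mod 9]
  = (1 / 9)    [9 ≡ 1 mod 8 ⇒ (2 / 9)^3 = +1]
  = 1    [(1 / 9) = 1]
Second factor (10444 / 7373):
(10444 / 7373)
  = (3071 / 7373)    [10444 ≡ 3071 mod 7373]
  = (7373 / 3071)    [QR: 7373 ≡ 1 mod 4, sign kept]
  = (1231 / 3071)    [7373 ≡ 1231 mod 3071]
  = -(3071 / 1231)    [QR: both ≡ 3 mod 4, sign flips]
  = -(609 / 1231)    [3071 ≡ 609 mod 1231]
  = -(1231 / 609)    [QR: 609 ≡ 1 mod 4, sign kept]
  = -(13 / 609)    [1231 ≡ 13 mod 609]
  = -(609 / 13)    [QR: 13 ≡ 1 mod 4, sign kept]
  = -(11 / 13)    [609 ≡ 11 mod 13]
  = -(13 / 11)    [QR: 13 ≡ 1 mod 4, sign kept]
  = -(2 / 11)    [13 ≡ 2 mod 11]
  = (1 / 11)    [11 ≡ 3 mod 8 ⇒ (2 / 11) = -1]
  = 1    [(1 / 11) = 1]
Product: (1)·(1) = 1.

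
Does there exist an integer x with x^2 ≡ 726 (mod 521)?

(726/521)
  = (205/521)    [726 ≡ 205 mod 521]
  = (521/205)    [QR: 205 ≡ 1 mod 4, sign kept]
  = (111/205)    [521 ≡ 111 mod 205]
  = (205/111)    [QR: 205 ≡ 1 mod 4, sign kept]
  = (94/111)    [205 ≡ 94 mod 111]
  = (47/111)    [111 ≡ 7 mod 8 ⇒ (2/111) = +1]
  = -(111/47)    [QR: both ≡ 3 mod 4, sign flips]
  = -(17/47)    [111 ≡ 17 mod 47]
  = -(47/17)    [QR: 17 ≡ 1 mod 4, sign kept]
  = -(13/17)    [47 ≡ 13 mod 17]
  = -(17/13)    [QR: 13 ≡ 1 mod 4, sign kept]
  = -(4/13)    [17 ≡ 4 mod 13]
  = -(1/13)    [13 ≡ 5 mod 8 ⇒ (2/13)^2 = +1]
  = -1    [(1/13) = 1]
The Legendre symbol is -1, so x^2 ≡ 726 (mod 521) has no solution.

no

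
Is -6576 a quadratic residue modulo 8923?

(-6576/8923)
  = -(6576/8923)    [8923 ≡ 3 mod 4 ⇒ (-1/8923) = -1]
  = -(411/8923)    [8923 ≡ 3 mod 8 ⇒ (2/8923)^4 = +1]
  = (8923/411)    [QR: both ≡ 3 mod 4, sign flips]
  = (292/411)    [8923 ≡ 292 mod 411]
  = (73/411)    [411 ≡ 3 mod 8 ⇒ (2/411)^2 = +1]
  = (411/73)    [QR: 73 ≡ 1 mod 4, sign kept]
  = (46/73)    [411 ≡ 46 mod 73]
  = (23/73)    [73 ≡ 1 mod 8 ⇒ (2/73) = +1]
  = (73/23)    [QR: 73 ≡ 1 mod 4, sign kept]
  = (4/23)    [73 ≡ 4 mod 23]
  = (1/23)    [23 ≡ 7 mod 8 ⇒ (2/23)^2 = +1]
  = 1    [(1/23) = 1]
The Legendre symbol is 1, so x^2 ≡ -6576 (mod 8923) has solution.

yes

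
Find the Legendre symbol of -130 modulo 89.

-1

Pull out -1: (-130/89) = (-1/89)·(130/89). Since 89 ≡ 1 (mod 4), (-1/89) = +1. Now have (130/89).
Reduce the numerator: 130 ≡ 41 (mod 89), so (130/89) = (41/89).
41 ≡ 1 (mod 4), so quadratic reciprocity gives (41/89) = (89/41). Reduce: 89 ≡ 7 (mod 41). Now have (7/41).
41 ≡ 1 (mod 4), so quadratic reciprocity gives (7/41) = (41/7). Reduce: 41 ≡ 6 (mod 7). Now have (6/7).
Factor out 2: 6 = 2·3. Since 7 ≡ 7 (mod 8), (2/7) = +1. Now have (3/7).
Both 3 ≡ 3 and 7 ≡ 3 (mod 4), so reciprocity gives (3/7) = -(7/3). Reduce: 7 ≡ 1 (mod 3). Now have -(1/3).
(1/3) = 1. Collecting the sign factors: -1.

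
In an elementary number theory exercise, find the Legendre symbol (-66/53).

(-66/53)
  = (40/53)    [-66 ≡ 40 mod 53]
  = -(5/53)    [53 ≡ 5 mod 8 ⇒ (2/53)^3 = -1]
  = -(53/5)    [QR: 5 ≡ 1 mod 4, sign kept]
  = -(3/5)    [53 ≡ 3 mod 5]
  = -(5/3)    [QR: 5 ≡ 1 mod 4, sign kept]
  = -(2/3)    [5 ≡ 2 mod 3]
  = (1/3)    [3 ≡ 3 mod 8 ⇒ (2/3) = -1]
  = 1    [(1/3) = 1]

1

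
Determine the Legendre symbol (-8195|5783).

1

Reduce the numerator: -8195 ≡ 3371 (mod 5783), so (-8195|5783) = (3371|5783).
Both 3371 ≡ 3 and 5783 ≡ 3 (mod 4), so reciprocity gives (3371|5783) = -(5783|3371). Reduce: 5783 ≡ 2412 (mod 3371). Now have -(2412|3371).
Factor out 2: 2412 = 2^2·603. Since 3371 ≡ 3 (mod 8), (2|3371) = -1, and (2|3371)^2 = +1. Now have -(603|3371).
Both 603 ≡ 3 and 3371 ≡ 3 (mod 4), so reciprocity gives (603|3371) = -(3371|603). Reduce: 3371 ≡ 356 (mod 603). Now have (356|603).
Factor out 2: 356 = 2^2·89. Since 603 ≡ 3 (mod 8), (2|603) = -1, and (2|603)^2 = +1. Now have (89|603).
89 ≡ 1 (mod 4), so quadratic reciprocity gives (89|603) = (603|89). Reduce: 603 ≡ 69 (mod 89). Now have (69|89).
69 ≡ 1 (mod 4), so quadratic reciprocity gives (69|89) = (89|69). Reduce: 89 ≡ 20 (mod 69). Now have (20|69).
Factor out 2: 20 = 2^2·5. Since 69 ≡ 5 (mod 8), (2|69) = -1, and (2|69)^2 = +1. Now have (5|69).
5 ≡ 1 (mod 4), so quadratic reciprocity gives (5|69) = (69|5). Reduce: 69 ≡ 4 (mod 5). Now have (4|5).
Factor out 2: 4 = 2^2. Since 5 ≡ 5 (mod 8), (2|5) = -1, and (2|5)^2 = +1. Now have (1|5).
(1|5) = 1. Collecting the sign factors: 1.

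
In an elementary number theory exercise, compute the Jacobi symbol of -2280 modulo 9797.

1

Pull out -1: (-2280 / 9797) = (-1 / 9797)·(2280 / 9797). Since 9797 ≡ 1 (mod 4), (-1 / 9797) = +1. Now have (2280 / 9797).
Factor out 2: 2280 = 2^3·285. Since 9797 ≡ 5 (mod 8), (2 / 9797) = -1, and (2 / 9797)^3 = -1. Now have -(285 / 9797).
285 ≡ 1 (mod 4), so quadratic reciprocity gives (285 / 9797) = (9797 / 285). Reduce: 9797 ≡ 107 (mod 285). Now have -(107 / 285).
285 ≡ 1 (mod 4), so quadratic reciprocity gives (107 / 285) = (285 / 107). Reduce: 285 ≡ 71 (mod 107). Now have -(71 / 107).
Both 71 ≡ 3 and 107 ≡ 3 (mod 4), so reciprocity gives (71 / 107) = -(107 / 71). Reduce: 107 ≡ 36 (mod 71). Now have (36 / 71).
Factor out 2: 36 = 2^2·9. Since 71 ≡ 7 (mod 8), (2 / 71) = +1, and (2 / 71)^2 = +1. Now have (9 / 71).
9 ≡ 1 (mod 4), so quadratic reciprocity gives (9 / 71) = (71 / 9). Reduce: 71 ≡ 8 (mod 9). Now have (8 / 9).
Factor out 2: 8 = 2^3. Since 9 ≡ 1 (mod 8), (2 / 9) = +1, and (2 / 9)^3 = +1. Now have (1 / 9).
(1 / 9) = 1. Collecting the sign factors: 1.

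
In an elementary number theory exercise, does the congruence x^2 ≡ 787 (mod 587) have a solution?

(787/587)
  = (200/587)    [787 ≡ 200 mod 587]
  = -(25/587)    [587 ≡ 3 mod 8 ⇒ (2/587)^3 = -1]
  = -(587/25)    [QR: 25 ≡ 1 mod 4, sign kept]
  = -(12/25)    [587 ≡ 12 mod 25]
  = -(3/25)    [25 ≡ 1 mod 8 ⇒ (2/25)^2 = +1]
  = -(25/3)    [QR: 25 ≡ 1 mod 4, sign kept]
  = -(1/3)    [25 ≡ 1 mod 3]
  = -1    [(1/3) = 1]
The Legendre symbol is -1, so x^2 ≡ 787 (mod 587) has no solution.

no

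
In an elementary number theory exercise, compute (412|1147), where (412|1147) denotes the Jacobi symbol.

-1

(412|1147)
  = (103|1147)    [1147 ≡ 3 mod 8 ⇒ (2|1147)^2 = +1]
  = -(1147|103)    [QR: both ≡ 3 mod 4, sign flips]
  = -(14|103)    [1147 ≡ 14 mod 103]
  = -(7|103)    [103 ≡ 7 mod 8 ⇒ (2|103) = +1]
  = (103|7)    [QR: both ≡ 3 mod 4, sign flips]
  = (5|7)    [103 ≡ 5 mod 7]
  = (7|5)    [QR: 5 ≡ 1 mod 4, sign kept]
  = (2|5)    [7 ≡ 2 mod 5]
  = -(1|5)    [5 ≡ 5 mod 8 ⇒ (2|5) = -1]
  = -1    [(1|5) = 1]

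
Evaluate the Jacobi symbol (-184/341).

Pull out -1: (-184/341) = (-1/341)·(184/341). Since 341 ≡ 1 (mod 4), (-1/341) = +1. Now have (184/341).
Factor out 2: 184 = 2^3·23. Since 341 ≡ 5 (mod 8), (2/341) = -1, and (2/341)^3 = -1. Now have -(23/341).
341 ≡ 1 (mod 4), so quadratic reciprocity gives (23/341) = (341/23). Reduce: 341 ≡ 19 (mod 23). Now have -(19/23).
Both 19 ≡ 3 and 23 ≡ 3 (mod 4), so reciprocity gives (19/23) = -(23/19). Reduce: 23 ≡ 4 (mod 19). Now have (4/19).
Factor out 2: 4 = 2^2. Since 19 ≡ 3 (mod 8), (2/19) = -1, and (2/19)^2 = +1. Now have (1/19).
(1/19) = 1. Collecting the sign factors: 1.

1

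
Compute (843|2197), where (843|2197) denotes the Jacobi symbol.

2197 ≡ 1 (mod 4), so quadratic reciprocity gives (843|2197) = (2197|843). Reduce: 2197 ≡ 511 (mod 843). Now have (511|843).
Both 511 ≡ 3 and 843 ≡ 3 (mod 4), so reciprocity gives (511|843) = -(843|511). Reduce: 843 ≡ 332 (mod 511). Now have -(332|511).
Factor out 2: 332 = 2^2·83. Since 511 ≡ 7 (mod 8), (2|511) = +1, and (2|511)^2 = +1. Now have -(83|511).
Both 83 ≡ 3 and 511 ≡ 3 (mod 4), so reciprocity gives (83|511) = -(511|83). Reduce: 511 ≡ 13 (mod 83). Now have (13|83).
13 ≡ 1 (mod 4), so quadratic reciprocity gives (13|83) = (83|13). Reduce: 83 ≡ 5 (mod 13). Now have (5|13).
5 ≡ 1 (mod 4), so quadratic reciprocity gives (5|13) = (13|5). Reduce: 13 ≡ 3 (mod 5). Now have (3|5).
5 ≡ 1 (mod 4), so quadratic reciprocity gives (3|5) = (5|3). Reduce: 5 ≡ 2 (mod 3). Now have (2|3).
Factor out 2: 2 = 2. Since 3 ≡ 3 (mod 8), (2|3) = -1. Now have -(1|3).
(1|3) = 1. Collecting the sign factors: -1.

-1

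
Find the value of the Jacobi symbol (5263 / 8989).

1

8989 ≡ 1 (mod 4), so quadratic reciprocity gives (5263 / 8989) = (8989 / 5263). Reduce: 8989 ≡ 3726 (mod 5263). Now have (3726 / 5263).
Factor out 2: 3726 = 2·1863. Since 5263 ≡ 7 (mod 8), (2 / 5263) = +1. Now have (1863 / 5263).
Both 1863 ≡ 3 and 5263 ≡ 3 (mod 4), so reciprocity gives (1863 / 5263) = -(5263 / 1863). Reduce: 5263 ≡ 1537 (mod 1863). Now have -(1537 / 1863).
1537 ≡ 1 (mod 4), so quadratic reciprocity gives (1537 / 1863) = (1863 / 1537). Reduce: 1863 ≡ 326 (mod 1537). Now have -(326 / 1537).
Factor out 2: 326 = 2·163. Since 1537 ≡ 1 (mod 8), (2 / 1537) = +1. Now have -(163 / 1537).
1537 ≡ 1 (mod 4), so quadratic reciprocity gives (163 / 1537) = (1537 / 163). Reduce: 1537 ≡ 70 (mod 163). Now have -(70 / 163).
Factor out 2: 70 = 2·35. Since 163 ≡ 3 (mod 8), (2 / 163) = -1. Now have (35 / 163).
Both 35 ≡ 3 and 163 ≡ 3 (mod 4), so reciprocity gives (35 / 163) = -(163 / 35). Reduce: 163 ≡ 23 (mod 35). Now have -(23 / 35).
Both 23 ≡ 3 and 35 ≡ 3 (mod 4), so reciprocity gives (23 / 35) = -(35 / 23). Reduce: 35 ≡ 12 (mod 23). Now have (12 / 23).
Factor out 2: 12 = 2^2·3. Since 23 ≡ 7 (mod 8), (2 / 23) = +1, and (2 / 23)^2 = +1. Now have (3 / 23).
Both 3 ≡ 3 and 23 ≡ 3 (mod 4), so reciprocity gives (3 / 23) = -(23 / 3). Reduce: 23 ≡ 2 (mod 3). Now have -(2 / 3).
Factor out 2: 2 = 2. Since 3 ≡ 3 (mod 8), (2 / 3) = -1. Now have (1 / 3).
(1 / 3) = 1. Collecting the sign factors: 1.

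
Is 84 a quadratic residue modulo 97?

Factor out 2: 84 = 2^2·21. Since 97 ≡ 1 (mod 8), (2/97) = +1, and (2/97)^2 = +1. Now have (21/97).
21 ≡ 1 (mod 4), so quadratic reciprocity gives (21/97) = (97/21). Reduce: 97 ≡ 13 (mod 21). Now have (13/21).
13 ≡ 1 (mod 4), so quadratic reciprocity gives (13/21) = (21/13). Reduce: 21 ≡ 8 (mod 13). Now have (8/13).
Factor out 2: 8 = 2^3. Since 13 ≡ 5 (mod 8), (2/13) = -1, and (2/13)^3 = -1. Now have -(1/13).
(1/13) = 1. Collecting the sign factors: -1.
The Legendre symbol is -1, so x^2 ≡ 84 (mod 97) has no solution.

no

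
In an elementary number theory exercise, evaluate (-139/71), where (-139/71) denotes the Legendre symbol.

1

Reduce the numerator: -139 ≡ 3 (mod 71), so (-139/71) = (3/71).
Both 3 ≡ 3 and 71 ≡ 3 (mod 4), so reciprocity gives (3/71) = -(71/3). Reduce: 71 ≡ 2 (mod 3). Now have -(2/3).
Factor out 2: 2 = 2. Since 3 ≡ 3 (mod 8), (2/3) = -1. Now have (1/3).
(1/3) = 1. Collecting the sign factors: 1.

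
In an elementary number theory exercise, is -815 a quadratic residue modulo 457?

no

Pull out -1: (-815/457) = (-1/457)·(815/457). Since 457 ≡ 1 (mod 4), (-1/457) = +1. Now have (815/457).
Reduce the numerator: 815 ≡ 358 (mod 457), so (815/457) = (358/457).
Factor out 2: 358 = 2·179. Since 457 ≡ 1 (mod 8), (2/457) = +1. Now have (179/457).
457 ≡ 1 (mod 4), so quadratic reciprocity gives (179/457) = (457/179). Reduce: 457 ≡ 99 (mod 179). Now have (99/179).
Both 99 ≡ 3 and 179 ≡ 3 (mod 4), so reciprocity gives (99/179) = -(179/99). Reduce: 179 ≡ 80 (mod 99). Now have -(80/99).
Factor out 2: 80 = 2^4·5. Since 99 ≡ 3 (mod 8), (2/99) = -1, and (2/99)^4 = +1. Now have -(5/99).
5 ≡ 1 (mod 4), so quadratic reciprocity gives (5/99) = (99/5). Reduce: 99 ≡ 4 (mod 5). Now have -(4/5).
Factor out 2: 4 = 2^2. Since 5 ≡ 5 (mod 8), (2/5) = -1, and (2/5)^2 = +1. Now have -(1/5).
(1/5) = 1. Collecting the sign factors: -1.
(-815/457) = -1, and 457 is prime, so -815 is not a quadratic residue mod 457.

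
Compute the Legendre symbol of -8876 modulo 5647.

-1

Pull out -1: (-8876 / 5647) = (-1 / 5647)·(8876 / 5647). Since 5647 ≡ 3 (mod 4), (-1 / 5647) = -1. Now have -(8876 / 5647).
Reduce the numerator: 8876 ≡ 3229 (mod 5647), so (8876 / 5647) = (3229 / 5647).
3229 ≡ 1 (mod 4), so quadratic reciprocity gives (3229 / 5647) = (5647 / 3229). Reduce: 5647 ≡ 2418 (mod 3229). Now have -(2418 / 3229).
Factor out 2: 2418 = 2·1209. Since 3229 ≡ 5 (mod 8), (2 / 3229) = -1. Now have (1209 / 3229).
1209 ≡ 1 (mod 4), so quadratic reciprocity gives (1209 / 3229) = (3229 / 1209). Reduce: 3229 ≡ 811 (mod 1209). Now have (811 / 1209).
1209 ≡ 1 (mod 4), so quadratic reciprocity gives (811 / 1209) = (1209 / 811). Reduce: 1209 ≡ 398 (mod 811). Now have (398 / 811).
Factor out 2: 398 = 2·199. Since 811 ≡ 3 (mod 8), (2 / 811) = -1. Now have -(199 / 811).
Both 199 ≡ 3 and 811 ≡ 3 (mod 4), so reciprocity gives (199 / 811) = -(811 / 199). Reduce: 811 ≡ 15 (mod 199). Now have (15 / 199).
Both 15 ≡ 3 and 199 ≡ 3 (mod 4), so reciprocity gives (15 / 199) = -(199 / 15). Reduce: 199 ≡ 4 (mod 15). Now have -(4 / 15).
Factor out 2: 4 = 2^2. Since 15 ≡ 7 (mod 8), (2 / 15) = +1, and (2 / 15)^2 = +1. Now have -(1 / 15).
(1 / 15) = 1. Collecting the sign factors: -1.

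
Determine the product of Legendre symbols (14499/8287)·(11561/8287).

By multiplicativity, (14499·11561/8287) = (14499/8287)·(11561/8287).
First factor (14499/8287):
(14499/8287)
  = (6212/8287)    [14499 ≡ 6212 mod 8287]
  = (1553/8287)    [8287 ≡ 7 mod 8 ⇒ (2/8287)^2 = +1]
  = (8287/1553)    [QR: 1553 ≡ 1 mod 4, sign kept]
  = (522/1553)    [8287 ≡ 522 mod 1553]
  = (261/1553)    [1553 ≡ 1 mod 8 ⇒ (2/1553) = +1]
  = (1553/261)    [QR: 261 ≡ 1 mod 4, sign kept]
  = (248/261)    [1553 ≡ 248 mod 261]
  = -(31/261)    [261 ≡ 5 mod 8 ⇒ (2/261)^3 = -1]
  = -(261/31)    [QR: 261 ≡ 1 mod 4, sign kept]
  = -(13/31)    [261 ≡ 13 mod 31]
  = -(31/13)    [QR: 13 ≡ 1 mod 4, sign kept]
  = -(5/13)    [31 ≡ 5 mod 13]
  = -(13/5)    [QR: 5 ≡ 1 mod 4, sign kept]
  = -(3/5)    [13 ≡ 3 mod 5]
  = -(5/3)    [QR: 5 ≡ 1 mod 4, sign kept]
  = -(2/3)    [5 ≡ 2 mod 3]
  = (1/3)    [3 ≡ 3 mod 8 ⇒ (2/3) = -1]
  = 1    [(1/3) = 1]
Second factor (11561/8287):
(11561/8287)
  = (3274/8287)    [11561 ≡ 3274 mod 8287]
  = (1637/8287)    [8287 ≡ 7 mod 8 ⇒ (2/8287) = +1]
  = (8287/1637)    [QR: 1637 ≡ 1 mod 4, sign kept]
  = (102/1637)    [8287 ≡ 102 mod 1637]
  = -(51/1637)    [1637 ≡ 5 mod 8 ⇒ (2/1637) = -1]
  = -(1637/51)    [QR: 1637 ≡ 1 mod 4, sign kept]
  = -(5/51)    [1637 ≡ 5 mod 51]
  = -(51/5)    [QR: 5 ≡ 1 mod 4, sign kept]
  = -(1/5)    [51 ≡ 1 mod 5]
  = -1    [(1/5) = 1]
Product: (1)·(-1) = -1.

-1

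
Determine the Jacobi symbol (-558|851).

(-558|851)
  = -(558|851)    [851 ≡ 3 mod 4 ⇒ (-1|851) = -1]
  = (279|851)    [851 ≡ 3 mod 8 ⇒ (2|851) = -1]
  = -(851|279)    [QR: both ≡ 3 mod 4, sign flips]
  = -(14|279)    [851 ≡ 14 mod 279]
  = -(7|279)    [279 ≡ 7 mod 8 ⇒ (2|279) = +1]
  = (279|7)    [QR: both ≡ 3 mod 4, sign flips]
  = (6|7)    [279 ≡ 6 mod 7]
  = (3|7)    [7 ≡ 7 mod 8 ⇒ (2|7) = +1]
  = -(7|3)    [QR: both ≡ 3 mod 4, sign flips]
  = -(1|3)    [7 ≡ 1 mod 3]
  = -1    [(1|3) = 1]

-1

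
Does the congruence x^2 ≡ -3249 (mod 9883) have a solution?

(-3249/9883)
  = -(3249/9883)    [9883 ≡ 3 mod 4 ⇒ (-1/9883) = -1]
  = -(9883/3249)    [QR: 3249 ≡ 1 mod 4, sign kept]
  = -(136/3249)    [9883 ≡ 136 mod 3249]
  = -(17/3249)    [3249 ≡ 1 mod 8 ⇒ (2/3249)^3 = +1]
  = -(3249/17)    [QR: 17 ≡ 1 mod 4, sign kept]
  = -(2/17)    [3249 ≡ 2 mod 17]
  = -(1/17)    [17 ≡ 1 mod 8 ⇒ (2/17) = +1]
  = -1    [(1/17) = 1]
(-3249/9883) = -1, and 9883 is prime, so -3249 is not a quadratic residue mod 9883.

no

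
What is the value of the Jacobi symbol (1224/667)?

-1

(1224/667)
  = (557/667)    [1224 ≡ 557 mod 667]
  = (667/557)    [QR: 557 ≡ 1 mod 4, sign kept]
  = (110/557)    [667 ≡ 110 mod 557]
  = -(55/557)    [557 ≡ 5 mod 8 ⇒ (2/557) = -1]
  = -(557/55)    [QR: 557 ≡ 1 mod 4, sign kept]
  = -(7/55)    [557 ≡ 7 mod 55]
  = (55/7)    [QR: both ≡ 3 mod 4, sign flips]
  = (6/7)    [55 ≡ 6 mod 7]
  = (3/7)    [7 ≡ 7 mod 8 ⇒ (2/7) = +1]
  = -(7/3)    [QR: both ≡ 3 mod 4, sign flips]
  = -(1/3)    [7 ≡ 1 mod 3]
  = -1    [(1/3) = 1]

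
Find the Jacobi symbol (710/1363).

1

(710/1363)
  = -(355/1363)    [1363 ≡ 3 mod 8 ⇒ (2/1363) = -1]
  = (1363/355)    [QR: both ≡ 3 mod 4, sign flips]
  = (298/355)    [1363 ≡ 298 mod 355]
  = -(149/355)    [355 ≡ 3 mod 8 ⇒ (2/355) = -1]
  = -(355/149)    [QR: 149 ≡ 1 mod 4, sign kept]
  = -(57/149)    [355 ≡ 57 mod 149]
  = -(149/57)    [QR: 57 ≡ 1 mod 4, sign kept]
  = -(35/57)    [149 ≡ 35 mod 57]
  = -(57/35)    [QR: 57 ≡ 1 mod 4, sign kept]
  = -(22/35)    [57 ≡ 22 mod 35]
  = (11/35)    [35 ≡ 3 mod 8 ⇒ (2/35) = -1]
  = -(35/11)    [QR: both ≡ 3 mod 4, sign flips]
  = -(2/11)    [35 ≡ 2 mod 11]
  = (1/11)    [11 ≡ 3 mod 8 ⇒ (2/11) = -1]
  = 1    [(1/11) = 1]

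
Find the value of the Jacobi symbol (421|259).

(421|259)
  = (162|259)    [421 ≡ 162 mod 259]
  = -(81|259)    [259 ≡ 3 mod 8 ⇒ (2|259) = -1]
  = -(259|81)    [QR: 81 ≡ 1 mod 4, sign kept]
  = -(16|81)    [259 ≡ 16 mod 81]
  = -(1|81)    [81 ≡ 1 mod 8 ⇒ (2|81)^4 = +1]
  = -1    [(1|81) = 1]

-1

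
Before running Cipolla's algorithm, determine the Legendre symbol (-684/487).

-1

(-684/487)
  = -(684/487)    [487 ≡ 3 mod 4 ⇒ (-1/487) = -1]
  = -(197/487)    [684 ≡ 197 mod 487]
  = -(487/197)    [QR: 197 ≡ 1 mod 4, sign kept]
  = -(93/197)    [487 ≡ 93 mod 197]
  = -(197/93)    [QR: 93 ≡ 1 mod 4, sign kept]
  = -(11/93)    [197 ≡ 11 mod 93]
  = -(93/11)    [QR: 93 ≡ 1 mod 4, sign kept]
  = -(5/11)    [93 ≡ 5 mod 11]
  = -(11/5)    [QR: 5 ≡ 1 mod 4, sign kept]
  = -(1/5)    [11 ≡ 1 mod 5]
  = -1    [(1/5) = 1]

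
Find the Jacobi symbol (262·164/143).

By multiplicativity, (262·164/143) = (262/143)·(164/143).
First factor (262/143):
(262/143)
  = (119/143)    [262 ≡ 119 mod 143]
  = -(143/119)    [QR: both ≡ 3 mod 4, sign flips]
  = -(24/119)    [143 ≡ 24 mod 119]
  = -(3/119)    [119 ≡ 7 mod 8 ⇒ (2/119)^3 = +1]
  = (119/3)    [QR: both ≡ 3 mod 4, sign flips]
  = (2/3)    [119 ≡ 2 mod 3]
  = -(1/3)    [3 ≡ 3 mod 8 ⇒ (2/3) = -1]
  = -1    [(1/3) = 1]
Second factor (164/143):
(164/143)
  = (21/143)    [164 ≡ 21 mod 143]
  = (143/21)    [QR: 21 ≡ 1 mod 4, sign kept]
  = (17/21)    [143 ≡ 17 mod 21]
  = (21/17)    [QR: 17 ≡ 1 mod 4, sign kept]
  = (4/17)    [21 ≡ 4 mod 17]
  = (1/17)    [17 ≡ 1 mod 8 ⇒ (2/17)^2 = +1]
  = 1    [(1/17) = 1]
Product: (-1)·(1) = -1.

-1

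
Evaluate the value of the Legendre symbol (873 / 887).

873 ≡ 1 (mod 4), so quadratic reciprocity gives (873 / 887) = (887 / 873). Reduce: 887 ≡ 14 (mod 873). Now have (14 / 873).
Factor out 2: 14 = 2·7. Since 873 ≡ 1 (mod 8), (2 / 873) = +1. Now have (7 / 873).
873 ≡ 1 (mod 4), so quadratic reciprocity gives (7 / 873) = (873 / 7). Reduce: 873 ≡ 5 (mod 7). Now have (5 / 7).
5 ≡ 1 (mod 4), so quadratic reciprocity gives (5 / 7) = (7 / 5). Reduce: 7 ≡ 2 (mod 5). Now have (2 / 5).
Factor out 2: 2 = 2. Since 5 ≡ 5 (mod 8), (2 / 5) = -1. Now have -(1 / 5).
(1 / 5) = 1. Collecting the sign factors: -1.

-1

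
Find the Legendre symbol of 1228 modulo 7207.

-1

Factor out 2: 1228 = 2^2·307. Since 7207 ≡ 7 (mod 8), (2|7207) = +1, and (2|7207)^2 = +1. Now have (307|7207).
Both 307 ≡ 3 and 7207 ≡ 3 (mod 4), so reciprocity gives (307|7207) = -(7207|307). Reduce: 7207 ≡ 146 (mod 307). Now have -(146|307).
Factor out 2: 146 = 2·73. Since 307 ≡ 3 (mod 8), (2|307) = -1. Now have (73|307).
73 ≡ 1 (mod 4), so quadratic reciprocity gives (73|307) = (307|73). Reduce: 307 ≡ 15 (mod 73). Now have (15|73).
73 ≡ 1 (mod 4), so quadratic reciprocity gives (15|73) = (73|15). Reduce: 73 ≡ 13 (mod 15). Now have (13|15).
13 ≡ 1 (mod 4), so quadratic reciprocity gives (13|15) = (15|13). Reduce: 15 ≡ 2 (mod 13). Now have (2|13).
Factor out 2: 2 = 2. Since 13 ≡ 5 (mod 8), (2|13) = -1. Now have -(1|13).
(1|13) = 1. Collecting the sign factors: -1.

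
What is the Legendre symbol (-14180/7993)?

(-14180/7993)
  = (1806/7993)    [-14180 ≡ 1806 mod 7993]
  = (903/7993)    [7993 ≡ 1 mod 8 ⇒ (2/7993) = +1]
  = (7993/903)    [QR: 7993 ≡ 1 mod 4, sign kept]
  = (769/903)    [7993 ≡ 769 mod 903]
  = (903/769)    [QR: 769 ≡ 1 mod 4, sign kept]
  = (134/769)    [903 ≡ 134 mod 769]
  = (67/769)    [769 ≡ 1 mod 8 ⇒ (2/769) = +1]
  = (769/67)    [QR: 769 ≡ 1 mod 4, sign kept]
  = (32/67)    [769 ≡ 32 mod 67]
  = -(1/67)    [67 ≡ 3 mod 8 ⇒ (2/67)^5 = -1]
  = -1    [(1/67) = 1]

-1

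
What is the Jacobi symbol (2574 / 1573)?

0

(2574 / 1573)
  = (1001 / 1573)    [2574 ≡ 1001 mod 1573]
  = (1573 / 1001)    [QR: 1001 ≡ 1 mod 4, sign kept]
  = (572 / 1001)    [1573 ≡ 572 mod 1001]
  = (143 / 1001)    [1001 ≡ 1 mod 8 ⇒ (2 / 1001)^2 = +1]
  = (1001 / 143)    [QR: 1001 ≡ 1 mod 4, sign kept]
  = (0 / 143)    [1001 ≡ 0 mod 143]
  = 0    [numerator 0, gcd > 1]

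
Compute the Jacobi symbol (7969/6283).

(7969/6283)
  = (1686/6283)    [7969 ≡ 1686 mod 6283]
  = -(843/6283)    [6283 ≡ 3 mod 8 ⇒ (2/6283) = -1]
  = (6283/843)    [QR: both ≡ 3 mod 4, sign flips]
  = (382/843)    [6283 ≡ 382 mod 843]
  = -(191/843)    [843 ≡ 3 mod 8 ⇒ (2/843) = -1]
  = (843/191)    [QR: both ≡ 3 mod 4, sign flips]
  = (79/191)    [843 ≡ 79 mod 191]
  = -(191/79)    [QR: both ≡ 3 mod 4, sign flips]
  = -(33/79)    [191 ≡ 33 mod 79]
  = -(79/33)    [QR: 33 ≡ 1 mod 4, sign kept]
  = -(13/33)    [79 ≡ 13 mod 33]
  = -(33/13)    [QR: 13 ≡ 1 mod 4, sign kept]
  = -(7/13)    [33 ≡ 7 mod 13]
  = -(13/7)    [QR: 13 ≡ 1 mod 4, sign kept]
  = -(6/7)    [13 ≡ 6 mod 7]
  = -(3/7)    [7 ≡ 7 mod 8 ⇒ (2/7) = +1]
  = (7/3)    [QR: both ≡ 3 mod 4, sign flips]
  = (1/3)    [7 ≡ 1 mod 3]
  = 1    [(1/3) = 1]

1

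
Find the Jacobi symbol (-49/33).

1

Pull out -1: (-49/33) = (-1/33)·(49/33). Since 33 ≡ 1 (mod 4), (-1/33) = +1. Now have (49/33).
Reduce the numerator: 49 ≡ 16 (mod 33), so (49/33) = (16/33).
Factor out 2: 16 = 2^4. Since 33 ≡ 1 (mod 8), (2/33) = +1, and (2/33)^4 = +1. Now have (1/33).
(1/33) = 1. Collecting the sign factors: 1.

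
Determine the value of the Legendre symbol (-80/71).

-1

Pull out -1: (-80/71) = (-1/71)·(80/71). Since 71 ≡ 3 (mod 4), (-1/71) = -1. Now have -(80/71).
Reduce the numerator: 80 ≡ 9 (mod 71), so (80/71) = (9/71).
9 ≡ 1 (mod 4), so quadratic reciprocity gives (9/71) = (71/9). Reduce: 71 ≡ 8 (mod 9). Now have -(8/9).
Factor out 2: 8 = 2^3. Since 9 ≡ 1 (mod 8), (2/9) = +1, and (2/9)^3 = +1. Now have -(1/9).
(1/9) = 1. Collecting the sign factors: -1.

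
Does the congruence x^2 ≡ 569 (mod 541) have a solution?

yes

Reduce the numerator: 569 ≡ 28 (mod 541), so (569/541) = (28/541).
Factor out 2: 28 = 2^2·7. Since 541 ≡ 5 (mod 8), (2/541) = -1, and (2/541)^2 = +1. Now have (7/541).
541 ≡ 1 (mod 4), so quadratic reciprocity gives (7/541) = (541/7). Reduce: 541 ≡ 2 (mod 7). Now have (2/7).
Factor out 2: 2 = 2. Since 7 ≡ 7 (mod 8), (2/7) = +1. Now have (1/7).
(1/7) = 1. Collecting the sign factors: 1.
(569/541) = 1, and 541 is prime, so 569 is a quadratic residue mod 541.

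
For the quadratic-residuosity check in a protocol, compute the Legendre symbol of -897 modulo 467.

(-897/467)
  = (37/467)    [-897 ≡ 37 mod 467]
  = (467/37)    [QR: 37 ≡ 1 mod 4, sign kept]
  = (23/37)    [467 ≡ 23 mod 37]
  = (37/23)    [QR: 37 ≡ 1 mod 4, sign kept]
  = (14/23)    [37 ≡ 14 mod 23]
  = (7/23)    [23 ≡ 7 mod 8 ⇒ (2/23) = +1]
  = -(23/7)    [QR: both ≡ 3 mod 4, sign flips]
  = -(2/7)    [23 ≡ 2 mod 7]
  = -(1/7)    [7 ≡ 7 mod 8 ⇒ (2/7) = +1]
  = -1    [(1/7) = 1]

-1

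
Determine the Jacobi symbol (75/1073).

1073 ≡ 1 (mod 4), so quadratic reciprocity gives (75/1073) = (1073/75). Reduce: 1073 ≡ 23 (mod 75). Now have (23/75).
Both 23 ≡ 3 and 75 ≡ 3 (mod 4), so reciprocity gives (23/75) = -(75/23). Reduce: 75 ≡ 6 (mod 23). Now have -(6/23).
Factor out 2: 6 = 2·3. Since 23 ≡ 7 (mod 8), (2/23) = +1. Now have -(3/23).
Both 3 ≡ 3 and 23 ≡ 3 (mod 4), so reciprocity gives (3/23) = -(23/3). Reduce: 23 ≡ 2 (mod 3). Now have (2/3).
Factor out 2: 2 = 2. Since 3 ≡ 3 (mod 8), (2/3) = -1. Now have -(1/3).
(1/3) = 1. Collecting the sign factors: -1.

-1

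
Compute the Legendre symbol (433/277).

1

(433/277)
  = (156/277)    [433 ≡ 156 mod 277]
  = (39/277)    [277 ≡ 5 mod 8 ⇒ (2/277)^2 = +1]
  = (277/39)    [QR: 277 ≡ 1 mod 4, sign kept]
  = (4/39)    [277 ≡ 4 mod 39]
  = (1/39)    [39 ≡ 7 mod 8 ⇒ (2/39)^2 = +1]
  = 1    [(1/39) = 1]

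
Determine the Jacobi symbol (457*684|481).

1

By multiplicativity, (457·684|481) = (457|481)·(684|481).
First factor (457|481):
(457|481)
  = (481|457)    [QR: 457 ≡ 1 mod 4, sign kept]
  = (24|457)    [481 ≡ 24 mod 457]
  = (3|457)    [457 ≡ 1 mod 8 ⇒ (2|457)^3 = +1]
  = (457|3)    [QR: 457 ≡ 1 mod 4, sign kept]
  = (1|3)    [457 ≡ 1 mod 3]
  = 1    [(1|3) = 1]
Second factor (684|481):
(684|481)
  = (203|481)    [684 ≡ 203 mod 481]
  = (481|203)    [QR: 481 ≡ 1 mod 4, sign kept]
  = (75|203)    [481 ≡ 75 mod 203]
  = -(203|75)    [QR: both ≡ 3 mod 4, sign flips]
  = -(53|75)    [203 ≡ 53 mod 75]
  = -(75|53)    [QR: 53 ≡ 1 mod 4, sign kept]
  = -(22|53)    [75 ≡ 22 mod 53]
  = (11|53)    [53 ≡ 5 mod 8 ⇒ (2|53) = -1]
  = (53|11)    [QR: 53 ≡ 1 mod 4, sign kept]
  = (9|11)    [53 ≡ 9 mod 11]
  = (11|9)    [QR: 9 ≡ 1 mod 4, sign kept]
  = (2|9)    [11 ≡ 2 mod 9]
  = (1|9)    [9 ≡ 1 mod 8 ⇒ (2|9) = +1]
  = 1    [(1|9) = 1]
Product: (1)·(1) = 1.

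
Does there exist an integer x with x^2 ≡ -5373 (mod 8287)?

(-5373/8287)
  = (2914/8287)    [-5373 ≡ 2914 mod 8287]
  = (1457/8287)    [8287 ≡ 7 mod 8 ⇒ (2/8287) = +1]
  = (8287/1457)    [QR: 1457 ≡ 1 mod 4, sign kept]
  = (1002/1457)    [8287 ≡ 1002 mod 1457]
  = (501/1457)    [1457 ≡ 1 mod 8 ⇒ (2/1457) = +1]
  = (1457/501)    [QR: 501 ≡ 1 mod 4, sign kept]
  = (455/501)    [1457 ≡ 455 mod 501]
  = (501/455)    [QR: 501 ≡ 1 mod 4, sign kept]
  = (46/455)    [501 ≡ 46 mod 455]
  = (23/455)    [455 ≡ 7 mod 8 ⇒ (2/455) = +1]
  = -(455/23)    [QR: both ≡ 3 mod 4, sign flips]
  = -(18/23)    [455 ≡ 18 mod 23]
  = -(9/23)    [23 ≡ 7 mod 8 ⇒ (2/23) = +1]
  = -(23/9)    [QR: 9 ≡ 1 mod 4, sign kept]
  = -(5/9)    [23 ≡ 5 mod 9]
  = -(9/5)    [QR: 5 ≡ 1 mod 4, sign kept]
  = -(4/5)    [9 ≡ 4 mod 5]
  = -(1/5)    [5 ≡ 5 mod 8 ⇒ (2/5)^2 = +1]
  = -1    [(1/5) = 1]
The Legendre symbol is -1, so x^2 ≡ -5373 (mod 8287) has no solution.

no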